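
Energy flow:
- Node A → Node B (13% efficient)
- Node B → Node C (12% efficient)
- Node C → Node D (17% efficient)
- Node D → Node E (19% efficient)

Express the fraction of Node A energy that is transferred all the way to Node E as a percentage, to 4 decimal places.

0.0504%

Product of link efficiencies: 0.13 × 0.12 × 0.17 × 0.19 = 0.00050388
As a percentage: 0.00050388 × 100 = 0.0504%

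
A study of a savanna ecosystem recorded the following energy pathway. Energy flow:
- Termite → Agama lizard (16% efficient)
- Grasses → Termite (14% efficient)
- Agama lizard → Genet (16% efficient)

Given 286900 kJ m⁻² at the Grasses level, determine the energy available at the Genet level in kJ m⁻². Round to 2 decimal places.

1028.25 kJ m⁻²

Termite: 286900 × 0.14 = 40166 kJ m⁻²
Agama lizard: 40166 × 0.16 = 6426.56 kJ m⁻²
Genet: 6426.56 × 0.16 = 1028.2496 kJ m⁻²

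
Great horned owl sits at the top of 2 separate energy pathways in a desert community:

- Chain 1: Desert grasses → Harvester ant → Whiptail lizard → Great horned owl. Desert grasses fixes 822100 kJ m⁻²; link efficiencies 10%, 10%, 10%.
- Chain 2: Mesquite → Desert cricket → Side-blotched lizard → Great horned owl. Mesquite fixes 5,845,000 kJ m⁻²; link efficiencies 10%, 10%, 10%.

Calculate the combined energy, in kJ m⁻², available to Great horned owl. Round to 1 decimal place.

6667.1 kJ m⁻²

Chain 1: 822100 × 0.1 × 0.1 × 0.1 = 822.1 kJ m⁻²
Chain 2: 5845000 × 0.1 × 0.1 × 0.1 = 5845 kJ m⁻²
Total at Great horned owl: 822.1 + 5845 = 6667.1 kJ m⁻²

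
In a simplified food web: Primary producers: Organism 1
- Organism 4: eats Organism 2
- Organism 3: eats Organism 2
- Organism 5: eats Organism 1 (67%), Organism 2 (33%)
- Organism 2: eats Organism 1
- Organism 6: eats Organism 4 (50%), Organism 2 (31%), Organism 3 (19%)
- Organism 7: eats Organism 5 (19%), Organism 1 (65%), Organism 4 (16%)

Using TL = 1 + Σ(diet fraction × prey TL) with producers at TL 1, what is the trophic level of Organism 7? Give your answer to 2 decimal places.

Organism 2: 1 + 1 = 2
Organism 3: 1 + 2 = 3
Organism 4: 1 + 2 = 3
Organism 5: 1 + (0.67×1 + 0.33×2) = 2.33
Organism 6: 1 + (0.5×3 + 0.31×2 + 0.19×3) = 3.69
Organism 7: 1 + (0.19×2.33 + 0.65×1 + 0.16×3) = 2.5727

2.57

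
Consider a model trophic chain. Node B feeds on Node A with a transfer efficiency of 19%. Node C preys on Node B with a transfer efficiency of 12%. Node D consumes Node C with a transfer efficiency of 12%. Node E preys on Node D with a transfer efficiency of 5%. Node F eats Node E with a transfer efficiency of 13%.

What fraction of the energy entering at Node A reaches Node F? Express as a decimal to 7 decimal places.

Product of link efficiencies: 0.19 × 0.12 × 0.12 × 0.05 × 0.13 = 0.000017784

0.0000178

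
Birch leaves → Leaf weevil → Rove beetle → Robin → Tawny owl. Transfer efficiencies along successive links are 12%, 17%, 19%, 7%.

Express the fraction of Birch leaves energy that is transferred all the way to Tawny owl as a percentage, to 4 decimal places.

Product of link efficiencies: 0.12 × 0.17 × 0.19 × 0.07 = 0.00027132
As a percentage: 0.00027132 × 100 = 0.0271%

0.0271%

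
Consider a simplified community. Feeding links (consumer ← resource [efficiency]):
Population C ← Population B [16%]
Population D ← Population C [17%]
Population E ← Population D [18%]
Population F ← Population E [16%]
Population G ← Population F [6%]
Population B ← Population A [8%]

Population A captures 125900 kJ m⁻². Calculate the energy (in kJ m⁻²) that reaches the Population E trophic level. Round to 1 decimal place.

Population B: 125900 × 0.08 = 10072 kJ m⁻²
Population C: 10072 × 0.16 = 1611.52 kJ m⁻²
Population D: 1611.52 × 0.17 = 273.9584 kJ m⁻²
Population E: 273.9584 × 0.18 = 49.312512 kJ m⁻²

49.3 kJ m⁻²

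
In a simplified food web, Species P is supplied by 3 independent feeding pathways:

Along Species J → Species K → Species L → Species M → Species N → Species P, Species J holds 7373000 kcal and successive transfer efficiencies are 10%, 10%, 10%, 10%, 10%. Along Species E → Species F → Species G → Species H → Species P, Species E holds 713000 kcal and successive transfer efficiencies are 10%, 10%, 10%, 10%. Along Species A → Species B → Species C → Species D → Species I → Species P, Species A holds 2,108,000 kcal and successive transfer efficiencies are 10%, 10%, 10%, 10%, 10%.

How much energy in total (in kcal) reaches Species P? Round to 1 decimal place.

166.1 kcal

Via Species J: 7373000 × 0.1 × 0.1 × 0.1 × 0.1 × 0.1 = 73.73 kcal
Via Species E: 713000 × 0.1 × 0.1 × 0.1 × 0.1 = 71.3 kcal
Via Species A: 2108000 × 0.1 × 0.1 × 0.1 × 0.1 × 0.1 = 21.08 kcal
Total at Species P: 73.73 + 71.3 + 21.08 = 166.11 kcal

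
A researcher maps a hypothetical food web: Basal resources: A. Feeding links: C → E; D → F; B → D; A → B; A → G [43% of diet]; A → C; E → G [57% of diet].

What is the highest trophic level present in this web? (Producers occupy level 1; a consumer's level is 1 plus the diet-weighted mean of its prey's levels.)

4

B: 1 + 1 = 2
C: 1 + 1 = 2
D: 1 + 2 = 3
E: 1 + 2 = 3
F: 1 + 3 = 4
G: 1 + (0.57×3 + 0.43×1) = 3.14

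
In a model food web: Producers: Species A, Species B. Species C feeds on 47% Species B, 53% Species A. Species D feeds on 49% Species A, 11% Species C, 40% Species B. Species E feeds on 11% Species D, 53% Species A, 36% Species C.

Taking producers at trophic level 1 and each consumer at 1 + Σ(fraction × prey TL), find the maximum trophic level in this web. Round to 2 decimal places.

Species C: 1 + (0.47×1 + 0.53×1) = 2
Species D: 1 + (0.49×1 + 0.11×2 + 0.4×1) = 2.11
Species E: 1 + (0.11×2.11 + 0.53×1 + 0.36×2) = 2.4821

2.48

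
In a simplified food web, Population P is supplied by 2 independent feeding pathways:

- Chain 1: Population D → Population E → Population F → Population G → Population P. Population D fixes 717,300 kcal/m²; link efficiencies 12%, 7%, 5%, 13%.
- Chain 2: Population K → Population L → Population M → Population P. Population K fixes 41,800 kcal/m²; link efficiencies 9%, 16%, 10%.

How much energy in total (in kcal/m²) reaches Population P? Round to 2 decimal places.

Chain 1: 717300 × 0.12 × 0.07 × 0.05 × 0.13 = 39.16458 kcal/m²
Chain 2: 41800 × 0.09 × 0.16 × 0.1 = 60.192 kcal/m²
Total at Population P: 39.16458 + 60.192 = 99.35658 kcal/m²

99.36 kcal/m²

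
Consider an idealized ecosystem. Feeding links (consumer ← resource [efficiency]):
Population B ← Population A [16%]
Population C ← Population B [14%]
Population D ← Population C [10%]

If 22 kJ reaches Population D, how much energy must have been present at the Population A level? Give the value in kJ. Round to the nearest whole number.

9821 kJ

Cumulative transfer efficiency: 0.16 × 0.14 × 0.1 = 0.00224
Population A energy = 22 / 0.00224 = 9821 kJ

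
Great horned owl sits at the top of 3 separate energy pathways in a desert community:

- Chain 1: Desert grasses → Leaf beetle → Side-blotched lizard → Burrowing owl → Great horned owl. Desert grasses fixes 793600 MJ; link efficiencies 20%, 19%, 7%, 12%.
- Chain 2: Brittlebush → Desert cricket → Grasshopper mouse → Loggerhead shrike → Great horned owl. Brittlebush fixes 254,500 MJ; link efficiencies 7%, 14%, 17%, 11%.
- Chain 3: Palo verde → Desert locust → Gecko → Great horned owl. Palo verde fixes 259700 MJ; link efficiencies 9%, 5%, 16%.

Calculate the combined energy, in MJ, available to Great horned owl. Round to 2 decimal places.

486.94 MJ

Chain 1: 793600 × 0.2 × 0.19 × 0.07 × 0.12 = 253.31712 MJ
Chain 2: 254500 × 0.07 × 0.14 × 0.17 × 0.11 = 46.63967 MJ
Chain 3: 259700 × 0.09 × 0.05 × 0.16 = 186.984 MJ
Total at Great horned owl: 253.31712 + 46.63967 + 186.984 = 486.94079 MJ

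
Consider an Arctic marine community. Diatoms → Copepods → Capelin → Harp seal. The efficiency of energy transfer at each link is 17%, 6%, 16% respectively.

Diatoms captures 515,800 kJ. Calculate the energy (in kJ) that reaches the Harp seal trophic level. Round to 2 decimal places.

Copepods: 515800 × 0.17 = 87686 kJ
Capelin: 87686 × 0.06 = 5261.16 kJ
Harp seal: 5261.16 × 0.16 = 841.7856 kJ

841.79 kJ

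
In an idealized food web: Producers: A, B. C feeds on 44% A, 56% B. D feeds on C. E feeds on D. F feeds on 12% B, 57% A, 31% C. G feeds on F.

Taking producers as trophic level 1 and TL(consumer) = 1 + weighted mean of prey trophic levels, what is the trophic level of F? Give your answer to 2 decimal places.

C: 1 + (0.44×1 + 0.56×1) = 2
D: 1 + 2 = 3
E: 1 + 3 = 4
F: 1 + (0.12×1 + 0.57×1 + 0.31×2) = 2.31
G: 1 + 2.31 = 3.31

2.31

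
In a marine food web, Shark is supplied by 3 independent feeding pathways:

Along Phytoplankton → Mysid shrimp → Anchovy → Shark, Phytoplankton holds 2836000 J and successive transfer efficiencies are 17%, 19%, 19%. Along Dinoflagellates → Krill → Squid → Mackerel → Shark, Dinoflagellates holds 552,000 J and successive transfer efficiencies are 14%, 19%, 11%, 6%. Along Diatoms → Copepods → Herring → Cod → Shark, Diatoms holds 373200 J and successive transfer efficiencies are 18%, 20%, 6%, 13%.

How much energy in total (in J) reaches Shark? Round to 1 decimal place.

Via Phytoplankton: 2836000 × 0.17 × 0.19 × 0.19 = 17404.532 J
Via Dinoflagellates: 552000 × 0.14 × 0.19 × 0.11 × 0.06 = 96.90912 J
Via Diatoms: 373200 × 0.18 × 0.2 × 0.06 × 0.13 = 104.79456 J
Total at Shark: 17404.532 + 96.90912 + 104.79456 = 17606.23568 J

17606.2 J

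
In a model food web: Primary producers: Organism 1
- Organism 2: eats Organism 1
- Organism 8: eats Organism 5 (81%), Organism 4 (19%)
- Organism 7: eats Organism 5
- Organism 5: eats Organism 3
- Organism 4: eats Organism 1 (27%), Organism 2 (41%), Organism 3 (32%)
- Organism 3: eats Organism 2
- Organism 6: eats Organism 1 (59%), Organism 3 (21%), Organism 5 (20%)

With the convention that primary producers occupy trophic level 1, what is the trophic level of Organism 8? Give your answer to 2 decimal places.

Organism 2: 1 + 1 = 2
Organism 3: 1 + 2 = 3
Organism 4: 1 + (0.27×1 + 0.41×2 + 0.32×3) = 3.05
Organism 5: 1 + 3 = 4
Organism 6: 1 + (0.59×1 + 0.21×3 + 0.2×4) = 3.02
Organism 7: 1 + 4 = 5
Organism 8: 1 + (0.81×4 + 0.19×3.05) = 4.8195

4.82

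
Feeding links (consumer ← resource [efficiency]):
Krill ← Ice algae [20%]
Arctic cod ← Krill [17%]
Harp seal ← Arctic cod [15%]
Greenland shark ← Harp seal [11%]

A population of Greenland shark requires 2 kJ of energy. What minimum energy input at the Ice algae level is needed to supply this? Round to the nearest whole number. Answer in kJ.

Cumulative transfer efficiency: 0.2 × 0.17 × 0.15 × 0.11 = 0.000561
Ice algae energy = 2 / 0.000561 = 3565 kJ

3565 kJ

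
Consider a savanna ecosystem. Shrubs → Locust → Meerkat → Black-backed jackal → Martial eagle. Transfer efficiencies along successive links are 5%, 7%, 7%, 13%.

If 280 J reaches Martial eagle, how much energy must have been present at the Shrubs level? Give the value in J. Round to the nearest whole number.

Cumulative transfer efficiency: 0.05 × 0.07 × 0.07 × 0.13 = 0.00003185
Shrubs energy = 280 / 0.00003185 = 8791209 J

8791209 J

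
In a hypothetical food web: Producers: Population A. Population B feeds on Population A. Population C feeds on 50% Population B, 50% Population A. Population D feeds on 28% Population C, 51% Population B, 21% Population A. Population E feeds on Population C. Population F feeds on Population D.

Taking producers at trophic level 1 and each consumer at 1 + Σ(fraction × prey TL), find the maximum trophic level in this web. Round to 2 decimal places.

3.93

Population B: 1 + 1 = 2
Population C: 1 + (0.5×2 + 0.5×1) = 2.5
Population D: 1 + (0.28×2.5 + 0.51×2 + 0.21×1) = 2.93
Population E: 1 + 2.5 = 3.5
Population F: 1 + 2.93 = 3.93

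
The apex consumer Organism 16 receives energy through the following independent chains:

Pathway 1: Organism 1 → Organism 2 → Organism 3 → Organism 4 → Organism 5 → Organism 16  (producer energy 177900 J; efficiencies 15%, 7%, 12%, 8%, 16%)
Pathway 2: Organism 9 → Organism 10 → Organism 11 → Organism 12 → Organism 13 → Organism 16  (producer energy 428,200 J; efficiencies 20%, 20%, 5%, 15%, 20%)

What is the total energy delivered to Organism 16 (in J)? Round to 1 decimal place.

Pathway 1: 177900 × 0.15 × 0.07 × 0.12 × 0.08 × 0.16 = 2.8691712 J
Pathway 2: 428200 × 0.2 × 0.2 × 0.05 × 0.15 × 0.2 = 25.692 J
Total at Organism 16: 2.8691712 + 25.692 = 28.5611712 J

28.6 J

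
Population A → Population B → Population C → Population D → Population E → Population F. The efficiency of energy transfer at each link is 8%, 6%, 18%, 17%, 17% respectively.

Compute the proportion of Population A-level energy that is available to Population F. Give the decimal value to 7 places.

0.0000250

Product of link efficiencies: 0.08 × 0.06 × 0.18 × 0.17 × 0.17 = 0.0000249696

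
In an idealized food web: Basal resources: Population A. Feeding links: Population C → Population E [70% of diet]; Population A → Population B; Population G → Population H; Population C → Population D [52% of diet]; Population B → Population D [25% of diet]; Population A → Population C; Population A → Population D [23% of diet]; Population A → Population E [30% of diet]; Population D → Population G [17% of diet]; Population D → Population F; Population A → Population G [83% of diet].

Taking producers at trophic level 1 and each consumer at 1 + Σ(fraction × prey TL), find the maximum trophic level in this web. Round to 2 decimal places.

3.77

Population B: 1 + 1 = 2
Population C: 1 + 1 = 2
Population D: 1 + (0.52×2 + 0.25×2 + 0.23×1) = 2.77
Population E: 1 + (0.7×2 + 0.3×1) = 2.7
Population F: 1 + 2.77 = 3.77
Population G: 1 + (0.83×1 + 0.17×2.77) = 2.3009
Population H: 1 + 2.3009 = 3.3009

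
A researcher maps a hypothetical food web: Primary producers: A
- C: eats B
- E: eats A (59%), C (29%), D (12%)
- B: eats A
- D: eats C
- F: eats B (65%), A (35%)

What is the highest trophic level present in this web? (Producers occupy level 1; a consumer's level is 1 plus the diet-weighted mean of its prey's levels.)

4

B: 1 + 1 = 2
C: 1 + 2 = 3
D: 1 + 3 = 4
E: 1 + (0.59×1 + 0.29×3 + 0.12×4) = 2.94
F: 1 + (0.65×2 + 0.35×1) = 2.65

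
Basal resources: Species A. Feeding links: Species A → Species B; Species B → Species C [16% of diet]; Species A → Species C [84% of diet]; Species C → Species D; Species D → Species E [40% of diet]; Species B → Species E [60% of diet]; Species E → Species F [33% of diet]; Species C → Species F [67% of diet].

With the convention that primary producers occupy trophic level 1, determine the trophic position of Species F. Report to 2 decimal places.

3.59

Species B: 1 + 1 = 2
Species C: 1 + (0.16×2 + 0.84×1) = 2.16
Species D: 1 + 2.16 = 3.16
Species E: 1 + (0.4×3.16 + 0.6×2) = 3.464
Species F: 1 + (0.33×3.464 + 0.67×2.16) = 3.59032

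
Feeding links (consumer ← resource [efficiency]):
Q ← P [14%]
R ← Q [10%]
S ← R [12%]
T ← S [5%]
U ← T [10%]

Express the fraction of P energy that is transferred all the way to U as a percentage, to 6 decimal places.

0.000840%

Product of link efficiencies: 0.14 × 0.1 × 0.12 × 0.05 × 0.1 = 0.0000084
As a percentage: 0.0000084 × 100 = 0.000840%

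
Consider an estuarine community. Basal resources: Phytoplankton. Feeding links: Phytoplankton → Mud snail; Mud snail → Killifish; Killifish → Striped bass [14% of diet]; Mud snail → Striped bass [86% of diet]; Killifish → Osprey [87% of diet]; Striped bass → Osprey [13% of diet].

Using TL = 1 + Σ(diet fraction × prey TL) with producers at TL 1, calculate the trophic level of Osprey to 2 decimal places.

Mud snail: 1 + 1 = 2
Killifish: 1 + 2 = 3
Striped bass: 1 + (0.14×3 + 0.86×2) = 3.14
Osprey: 1 + (0.87×3 + 0.13×3.14) = 4.0182

4.02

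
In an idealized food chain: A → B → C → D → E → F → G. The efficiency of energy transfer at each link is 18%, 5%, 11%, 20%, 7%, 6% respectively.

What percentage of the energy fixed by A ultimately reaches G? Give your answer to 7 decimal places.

Product of link efficiencies: 0.18 × 0.05 × 0.11 × 0.2 × 0.07 × 0.06 = 0.0000008316
As a percentage: 0.0000008316 × 100 = 0.0000832%

0.0000832%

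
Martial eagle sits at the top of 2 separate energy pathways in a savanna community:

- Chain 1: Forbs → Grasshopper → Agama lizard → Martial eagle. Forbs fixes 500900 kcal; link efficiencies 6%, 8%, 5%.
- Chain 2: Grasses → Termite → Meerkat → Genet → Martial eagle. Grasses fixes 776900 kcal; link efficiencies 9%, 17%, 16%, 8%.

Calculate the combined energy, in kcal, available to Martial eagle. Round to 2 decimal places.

Chain 1: 500900 × 0.06 × 0.08 × 0.05 = 120.216 kcal
Chain 2: 776900 × 0.09 × 0.17 × 0.16 × 0.08 = 152.148096 kcal
Total at Martial eagle: 120.216 + 152.148096 = 272.364096 kcal

272.36 kcal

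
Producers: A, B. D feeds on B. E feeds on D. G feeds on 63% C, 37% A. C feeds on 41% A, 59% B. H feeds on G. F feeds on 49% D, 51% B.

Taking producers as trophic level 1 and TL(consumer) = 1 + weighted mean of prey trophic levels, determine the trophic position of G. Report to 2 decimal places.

2.63

C: 1 + (0.41×1 + 0.59×1) = 2
D: 1 + 1 = 2
E: 1 + 2 = 3
F: 1 + (0.49×2 + 0.51×1) = 2.49
G: 1 + (0.63×2 + 0.37×1) = 2.63
H: 1 + 2.63 = 3.63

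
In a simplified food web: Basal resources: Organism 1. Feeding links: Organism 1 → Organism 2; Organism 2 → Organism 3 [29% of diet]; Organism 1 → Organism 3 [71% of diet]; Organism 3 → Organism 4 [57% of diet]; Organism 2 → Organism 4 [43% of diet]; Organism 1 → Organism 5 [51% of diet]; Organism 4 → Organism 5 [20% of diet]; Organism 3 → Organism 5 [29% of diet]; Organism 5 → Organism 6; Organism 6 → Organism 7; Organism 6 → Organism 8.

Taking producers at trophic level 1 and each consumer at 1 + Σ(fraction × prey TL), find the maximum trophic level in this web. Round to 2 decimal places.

4.81

Organism 2: 1 + 1 = 2
Organism 3: 1 + (0.29×2 + 0.71×1) = 2.29
Organism 4: 1 + (0.57×2.29 + 0.43×2) = 3.1653
Organism 5: 1 + (0.51×1 + 0.2×3.1653 + 0.29×2.29) = 2.80716
Organism 6: 1 + 2.80716 = 3.80716
Organism 7: 1 + 3.80716 = 4.80716
Organism 8: 1 + 3.80716 = 4.80716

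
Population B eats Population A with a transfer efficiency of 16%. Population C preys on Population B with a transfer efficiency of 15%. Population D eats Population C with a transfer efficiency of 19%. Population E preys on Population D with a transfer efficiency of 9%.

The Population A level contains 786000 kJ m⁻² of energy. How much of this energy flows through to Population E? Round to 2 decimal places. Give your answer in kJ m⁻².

Population B: 786000 × 0.16 = 125760 kJ m⁻²
Population C: 125760 × 0.15 = 18864 kJ m⁻²
Population D: 18864 × 0.19 = 3584.16 kJ m⁻²
Population E: 3584.16 × 0.09 = 322.5744 kJ m⁻²

322.57 kJ m⁻²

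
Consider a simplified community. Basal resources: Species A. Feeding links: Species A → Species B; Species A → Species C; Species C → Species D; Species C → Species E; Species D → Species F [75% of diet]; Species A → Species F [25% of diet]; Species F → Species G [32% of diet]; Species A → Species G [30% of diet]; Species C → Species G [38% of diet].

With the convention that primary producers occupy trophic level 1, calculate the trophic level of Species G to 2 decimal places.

Species B: 1 + 1 = 2
Species C: 1 + 1 = 2
Species D: 1 + 2 = 3
Species E: 1 + 2 = 3
Species F: 1 + (0.75×3 + 0.25×1) = 3.5
Species G: 1 + (0.32×3.5 + 0.3×1 + 0.38×2) = 3.18

3.18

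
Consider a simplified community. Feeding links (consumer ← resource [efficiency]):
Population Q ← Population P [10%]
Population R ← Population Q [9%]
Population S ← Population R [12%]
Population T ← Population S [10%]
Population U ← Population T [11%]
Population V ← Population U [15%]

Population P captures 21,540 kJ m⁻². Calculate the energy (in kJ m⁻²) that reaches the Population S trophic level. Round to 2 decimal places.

23.26 kJ m⁻²

Population Q: 21540 × 0.1 = 2154 kJ m⁻²
Population R: 2154 × 0.09 = 193.86 kJ m⁻²
Population S: 193.86 × 0.12 = 23.2632 kJ m⁻²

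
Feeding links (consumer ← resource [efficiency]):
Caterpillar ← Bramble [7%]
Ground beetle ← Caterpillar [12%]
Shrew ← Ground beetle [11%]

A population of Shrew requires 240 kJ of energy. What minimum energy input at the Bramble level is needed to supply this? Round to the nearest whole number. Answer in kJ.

259740 kJ

Cumulative transfer efficiency: 0.07 × 0.12 × 0.11 = 0.000924
Bramble energy = 240 / 0.000924 = 259740 kJ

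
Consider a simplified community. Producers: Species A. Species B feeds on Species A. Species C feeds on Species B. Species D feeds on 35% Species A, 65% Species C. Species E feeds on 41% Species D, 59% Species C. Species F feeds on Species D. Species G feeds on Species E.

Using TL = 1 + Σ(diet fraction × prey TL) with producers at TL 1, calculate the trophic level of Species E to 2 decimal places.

4.12

Species B: 1 + 1 = 2
Species C: 1 + 2 = 3
Species D: 1 + (0.35×1 + 0.65×3) = 3.3
Species E: 1 + (0.41×3.3 + 0.59×3) = 4.123
Species F: 1 + 3.3 = 4.3
Species G: 1 + 4.123 = 5.123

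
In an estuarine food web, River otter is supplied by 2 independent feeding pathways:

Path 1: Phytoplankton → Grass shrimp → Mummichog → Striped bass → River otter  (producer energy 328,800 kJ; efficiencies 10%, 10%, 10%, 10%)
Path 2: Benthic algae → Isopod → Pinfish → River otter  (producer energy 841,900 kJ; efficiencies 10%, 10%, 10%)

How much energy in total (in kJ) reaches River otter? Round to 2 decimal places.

874.78 kJ

Path 1: 328800 × 0.1 × 0.1 × 0.1 × 0.1 = 32.88 kJ
Path 2: 841900 × 0.1 × 0.1 × 0.1 = 841.9 kJ
Total at River otter: 32.88 + 841.9 = 874.78 kJ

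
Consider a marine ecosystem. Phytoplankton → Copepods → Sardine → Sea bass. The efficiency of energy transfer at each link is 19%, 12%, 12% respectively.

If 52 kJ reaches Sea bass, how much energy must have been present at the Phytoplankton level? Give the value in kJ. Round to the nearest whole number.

Cumulative transfer efficiency: 0.19 × 0.12 × 0.12 = 0.002736
Phytoplankton energy = 52 / 0.002736 = 19006 kJ

19006 kJ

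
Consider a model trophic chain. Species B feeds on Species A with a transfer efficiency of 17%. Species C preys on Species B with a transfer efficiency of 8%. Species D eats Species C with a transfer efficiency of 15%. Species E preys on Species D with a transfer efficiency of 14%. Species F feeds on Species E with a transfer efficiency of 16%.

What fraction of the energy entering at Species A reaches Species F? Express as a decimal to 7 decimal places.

0.0000457

Product of link efficiencies: 0.17 × 0.08 × 0.15 × 0.14 × 0.16 = 0.000045696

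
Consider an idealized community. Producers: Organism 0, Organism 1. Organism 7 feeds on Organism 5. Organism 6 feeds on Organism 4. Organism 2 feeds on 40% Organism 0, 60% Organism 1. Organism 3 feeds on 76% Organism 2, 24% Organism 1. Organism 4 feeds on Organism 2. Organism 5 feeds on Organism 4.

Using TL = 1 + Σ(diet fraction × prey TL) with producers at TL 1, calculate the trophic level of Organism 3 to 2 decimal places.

2.76

Organism 2: 1 + (0.4×1 + 0.6×1) = 2
Organism 3: 1 + (0.76×2 + 0.24×1) = 2.76
Organism 4: 1 + 2 = 3
Organism 5: 1 + 3 = 4
Organism 6: 1 + 3 = 4
Organism 7: 1 + 4 = 5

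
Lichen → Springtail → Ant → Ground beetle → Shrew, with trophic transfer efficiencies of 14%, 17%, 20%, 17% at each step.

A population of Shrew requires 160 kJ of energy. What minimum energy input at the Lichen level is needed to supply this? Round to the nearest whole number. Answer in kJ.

Cumulative transfer efficiency: 0.14 × 0.17 × 0.2 × 0.17 = 0.0008092
Lichen energy = 160 / 0.0008092 = 197726 kJ

197726 kJ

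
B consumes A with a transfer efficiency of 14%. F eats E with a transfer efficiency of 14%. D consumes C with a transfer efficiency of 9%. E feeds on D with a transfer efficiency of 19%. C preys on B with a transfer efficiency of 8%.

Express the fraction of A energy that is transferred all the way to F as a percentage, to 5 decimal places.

Product of link efficiencies: 0.14 × 0.08 × 0.09 × 0.19 × 0.14 = 0.0000268128
As a percentage: 0.0000268128 × 100 = 0.00268%

0.00268%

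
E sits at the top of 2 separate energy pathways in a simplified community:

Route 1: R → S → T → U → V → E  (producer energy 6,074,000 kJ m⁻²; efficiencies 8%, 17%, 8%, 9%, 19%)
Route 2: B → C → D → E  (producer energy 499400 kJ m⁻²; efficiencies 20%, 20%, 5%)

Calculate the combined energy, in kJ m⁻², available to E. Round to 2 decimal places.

Route 1: 6074000 × 0.08 × 0.17 × 0.08 × 0.09 × 0.19 = 113.0055552 kJ m⁻²
Route 2: 499400 × 0.2 × 0.2 × 0.05 = 998.8 kJ m⁻²
Total at E: 113.0055552 + 998.8 = 1111.8055552 kJ m⁻²

1111.81 kJ m⁻²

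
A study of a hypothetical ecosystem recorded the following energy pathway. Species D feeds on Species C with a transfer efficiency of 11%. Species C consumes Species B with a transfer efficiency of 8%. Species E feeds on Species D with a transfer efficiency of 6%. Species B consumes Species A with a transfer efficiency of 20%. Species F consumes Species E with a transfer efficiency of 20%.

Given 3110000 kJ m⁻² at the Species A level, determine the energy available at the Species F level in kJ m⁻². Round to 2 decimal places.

Species B: 3110000 × 0.2 = 622000 kJ m⁻²
Species C: 622000 × 0.08 = 49760 kJ m⁻²
Species D: 49760 × 0.11 = 5473.6 kJ m⁻²
Species E: 5473.6 × 0.06 = 328.416 kJ m⁻²
Species F: 328.416 × 0.2 = 65.6832 kJ m⁻²

65.68 kJ m⁻²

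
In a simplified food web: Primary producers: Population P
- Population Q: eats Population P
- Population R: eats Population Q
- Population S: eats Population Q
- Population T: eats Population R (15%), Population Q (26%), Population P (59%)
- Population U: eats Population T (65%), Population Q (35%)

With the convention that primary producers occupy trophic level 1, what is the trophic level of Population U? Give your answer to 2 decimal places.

3.36

Population Q: 1 + 1 = 2
Population R: 1 + 2 = 3
Population S: 1 + 2 = 3
Population T: 1 + (0.15×3 + 0.26×2 + 0.59×1) = 2.56
Population U: 1 + (0.65×2.56 + 0.35×2) = 3.364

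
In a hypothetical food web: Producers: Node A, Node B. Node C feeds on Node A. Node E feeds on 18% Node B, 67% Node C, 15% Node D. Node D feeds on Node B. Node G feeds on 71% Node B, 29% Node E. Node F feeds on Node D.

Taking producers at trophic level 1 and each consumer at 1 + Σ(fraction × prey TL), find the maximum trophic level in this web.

3

Node C: 1 + 1 = 2
Node D: 1 + 1 = 2
Node E: 1 + (0.18×1 + 0.67×2 + 0.15×2) = 2.82
Node F: 1 + 2 = 3
Node G: 1 + (0.71×1 + 0.29×2.82) = 2.5278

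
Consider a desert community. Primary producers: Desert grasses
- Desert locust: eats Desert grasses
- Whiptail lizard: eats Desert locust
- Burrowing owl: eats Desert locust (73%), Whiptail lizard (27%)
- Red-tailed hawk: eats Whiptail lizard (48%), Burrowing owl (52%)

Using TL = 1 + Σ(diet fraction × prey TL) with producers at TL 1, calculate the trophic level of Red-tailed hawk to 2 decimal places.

4.14

Desert locust: 1 + 1 = 2
Whiptail lizard: 1 + 2 = 3
Burrowing owl: 1 + (0.73×2 + 0.27×3) = 3.27
Red-tailed hawk: 1 + (0.48×3 + 0.52×3.27) = 4.1404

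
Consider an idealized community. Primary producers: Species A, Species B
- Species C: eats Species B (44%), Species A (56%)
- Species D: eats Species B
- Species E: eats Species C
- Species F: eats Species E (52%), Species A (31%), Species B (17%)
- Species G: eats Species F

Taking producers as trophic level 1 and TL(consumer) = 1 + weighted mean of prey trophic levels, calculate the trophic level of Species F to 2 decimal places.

Species C: 1 + (0.44×1 + 0.56×1) = 2
Species D: 1 + 1 = 2
Species E: 1 + 2 = 3
Species F: 1 + (0.52×3 + 0.31×1 + 0.17×1) = 3.04
Species G: 1 + 3.04 = 4.04

3.04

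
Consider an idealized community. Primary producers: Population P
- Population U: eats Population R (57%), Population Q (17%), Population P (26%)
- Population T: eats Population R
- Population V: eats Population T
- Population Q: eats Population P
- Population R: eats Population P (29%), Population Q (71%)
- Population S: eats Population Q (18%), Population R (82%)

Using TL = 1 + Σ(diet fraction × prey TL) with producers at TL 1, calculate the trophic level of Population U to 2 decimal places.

Population Q: 1 + 1 = 2
Population R: 1 + (0.29×1 + 0.71×2) = 2.71
Population S: 1 + (0.18×2 + 0.82×2.71) = 3.5822
Population T: 1 + 2.71 = 3.71
Population U: 1 + (0.57×2.71 + 0.17×2 + 0.26×1) = 3.1447
Population V: 1 + 3.71 = 4.71

3.14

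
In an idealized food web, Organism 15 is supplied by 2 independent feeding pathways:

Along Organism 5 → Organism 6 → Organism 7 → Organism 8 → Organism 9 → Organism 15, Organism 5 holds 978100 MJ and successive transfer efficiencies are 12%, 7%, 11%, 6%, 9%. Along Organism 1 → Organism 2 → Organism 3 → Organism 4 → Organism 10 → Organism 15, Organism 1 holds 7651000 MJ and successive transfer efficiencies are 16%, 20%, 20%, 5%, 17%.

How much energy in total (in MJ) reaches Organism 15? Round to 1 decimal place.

Via Organism 5: 978100 × 0.12 × 0.07 × 0.11 × 0.06 × 0.09 = 4.88032776 MJ
Via Organism 1: 7651000 × 0.16 × 0.2 × 0.2 × 0.05 × 0.17 = 416.2144 MJ
Total at Organism 15: 4.88032776 + 416.2144 = 421.09472776 MJ

421.1 MJ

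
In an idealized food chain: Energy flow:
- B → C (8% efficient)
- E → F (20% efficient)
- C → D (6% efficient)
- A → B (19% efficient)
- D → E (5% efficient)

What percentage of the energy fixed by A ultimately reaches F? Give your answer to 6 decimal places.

0.000912%

Product of link efficiencies: 0.19 × 0.08 × 0.06 × 0.05 × 0.2 = 0.00000912
As a percentage: 0.00000912 × 100 = 0.000912%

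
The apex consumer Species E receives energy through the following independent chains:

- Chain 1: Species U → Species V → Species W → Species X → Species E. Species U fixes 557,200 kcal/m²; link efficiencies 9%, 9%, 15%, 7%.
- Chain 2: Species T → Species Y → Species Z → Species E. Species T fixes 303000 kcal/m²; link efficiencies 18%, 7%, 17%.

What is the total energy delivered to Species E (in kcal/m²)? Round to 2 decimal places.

Chain 1: 557200 × 0.09 × 0.09 × 0.15 × 0.07 = 47.38986 kcal/m²
Chain 2: 303000 × 0.18 × 0.07 × 0.17 = 649.026 kcal/m²
Total at Species E: 47.38986 + 649.026 = 696.41586 kcal/m²

696.42 kcal/m²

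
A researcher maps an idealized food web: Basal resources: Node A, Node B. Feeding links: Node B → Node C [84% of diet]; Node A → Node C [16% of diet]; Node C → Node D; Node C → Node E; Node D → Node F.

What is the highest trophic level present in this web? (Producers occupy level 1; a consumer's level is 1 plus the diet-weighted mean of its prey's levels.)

4

Node C: 1 + (0.84×1 + 0.16×1) = 2
Node D: 1 + 2 = 3
Node E: 1 + 2 = 3
Node F: 1 + 3 = 4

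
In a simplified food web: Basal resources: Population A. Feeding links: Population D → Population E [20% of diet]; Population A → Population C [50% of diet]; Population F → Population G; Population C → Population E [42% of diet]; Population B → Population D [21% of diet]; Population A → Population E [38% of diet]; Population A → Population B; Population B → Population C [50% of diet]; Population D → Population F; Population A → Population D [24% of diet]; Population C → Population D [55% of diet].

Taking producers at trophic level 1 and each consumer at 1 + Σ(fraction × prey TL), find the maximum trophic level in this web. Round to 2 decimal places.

Population B: 1 + 1 = 2
Population C: 1 + (0.5×2 + 0.5×1) = 2.5
Population D: 1 + (0.55×2.5 + 0.24×1 + 0.21×2) = 3.035
Population E: 1 + (0.2×3.035 + 0.38×1 + 0.42×2.5) = 3.037
Population F: 1 + 3.035 = 4.035
Population G: 1 + 4.035 = 5.035

5.04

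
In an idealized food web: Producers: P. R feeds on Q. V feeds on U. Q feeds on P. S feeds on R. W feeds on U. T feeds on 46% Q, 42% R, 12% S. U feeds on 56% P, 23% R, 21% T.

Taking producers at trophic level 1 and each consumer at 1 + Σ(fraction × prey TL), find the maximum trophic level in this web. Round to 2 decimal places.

4.02

Q: 1 + 1 = 2
R: 1 + 2 = 3
S: 1 + 3 = 4
T: 1 + (0.46×2 + 0.42×3 + 0.12×4) = 3.66
U: 1 + (0.56×1 + 0.23×3 + 0.21×3.66) = 3.0186
V: 1 + 3.0186 = 4.0186
W: 1 + 3.0186 = 4.0186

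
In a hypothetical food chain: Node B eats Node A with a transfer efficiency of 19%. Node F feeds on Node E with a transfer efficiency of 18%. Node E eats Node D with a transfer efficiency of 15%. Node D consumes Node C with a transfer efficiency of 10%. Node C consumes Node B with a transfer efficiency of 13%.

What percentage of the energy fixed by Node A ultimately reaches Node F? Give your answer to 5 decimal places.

Product of link efficiencies: 0.19 × 0.13 × 0.1 × 0.15 × 0.18 = 0.00006669
As a percentage: 0.00006669 × 100 = 0.00667%

0.00667%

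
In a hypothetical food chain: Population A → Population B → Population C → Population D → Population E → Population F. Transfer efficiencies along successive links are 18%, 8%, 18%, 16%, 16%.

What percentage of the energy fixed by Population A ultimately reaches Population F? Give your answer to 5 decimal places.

Product of link efficiencies: 0.18 × 0.08 × 0.18 × 0.16 × 0.16 = 0.0000663552
As a percentage: 0.0000663552 × 100 = 0.00664%

0.00664%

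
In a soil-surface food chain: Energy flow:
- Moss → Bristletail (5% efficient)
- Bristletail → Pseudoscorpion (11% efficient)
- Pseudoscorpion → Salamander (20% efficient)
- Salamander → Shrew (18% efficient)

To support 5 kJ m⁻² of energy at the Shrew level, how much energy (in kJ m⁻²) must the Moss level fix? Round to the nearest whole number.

Cumulative transfer efficiency: 0.05 × 0.11 × 0.2 × 0.18 = 0.000198
Moss energy = 5 / 0.000198 = 25253 kJ m⁻²

25253 kJ m⁻²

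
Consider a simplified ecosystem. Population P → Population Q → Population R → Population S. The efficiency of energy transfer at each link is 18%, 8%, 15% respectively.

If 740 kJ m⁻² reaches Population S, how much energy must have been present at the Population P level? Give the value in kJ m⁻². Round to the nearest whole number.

Cumulative transfer efficiency: 0.18 × 0.08 × 0.15 = 0.00216
Population P energy = 740 / 0.00216 = 342593 kJ m⁻²

342593 kJ m⁻²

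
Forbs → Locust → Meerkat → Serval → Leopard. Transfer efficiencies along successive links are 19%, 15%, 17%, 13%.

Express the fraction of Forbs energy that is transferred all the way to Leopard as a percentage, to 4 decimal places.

0.0630%

Product of link efficiencies: 0.19 × 0.15 × 0.17 × 0.13 = 0.00062985
As a percentage: 0.00062985 × 100 = 0.0630%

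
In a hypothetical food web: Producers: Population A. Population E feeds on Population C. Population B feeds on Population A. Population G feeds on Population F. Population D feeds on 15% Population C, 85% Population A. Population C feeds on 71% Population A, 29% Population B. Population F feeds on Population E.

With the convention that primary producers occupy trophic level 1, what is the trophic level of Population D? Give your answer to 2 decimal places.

Population B: 1 + 1 = 2
Population C: 1 + (0.71×1 + 0.29×2) = 2.29
Population D: 1 + (0.15×2.29 + 0.85×1) = 2.1935
Population E: 1 + 2.29 = 3.29
Population F: 1 + 3.29 = 4.29
Population G: 1 + 4.29 = 5.29

2.19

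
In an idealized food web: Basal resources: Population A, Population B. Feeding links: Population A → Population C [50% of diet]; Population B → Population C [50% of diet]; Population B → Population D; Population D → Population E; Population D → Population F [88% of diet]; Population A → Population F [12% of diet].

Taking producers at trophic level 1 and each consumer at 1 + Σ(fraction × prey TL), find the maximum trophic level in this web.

3

Population C: 1 + (0.5×1 + 0.5×1) = 2
Population D: 1 + 1 = 2
Population E: 1 + 2 = 3
Population F: 1 + (0.88×2 + 0.12×1) = 2.88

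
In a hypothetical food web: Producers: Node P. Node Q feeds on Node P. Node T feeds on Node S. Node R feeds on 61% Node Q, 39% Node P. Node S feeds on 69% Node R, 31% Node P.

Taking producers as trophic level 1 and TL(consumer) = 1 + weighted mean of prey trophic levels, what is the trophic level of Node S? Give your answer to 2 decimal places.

3.11

Node Q: 1 + 1 = 2
Node R: 1 + (0.61×2 + 0.39×1) = 2.61
Node S: 1 + (0.69×2.61 + 0.31×1) = 3.1109
Node T: 1 + 3.1109 = 4.1109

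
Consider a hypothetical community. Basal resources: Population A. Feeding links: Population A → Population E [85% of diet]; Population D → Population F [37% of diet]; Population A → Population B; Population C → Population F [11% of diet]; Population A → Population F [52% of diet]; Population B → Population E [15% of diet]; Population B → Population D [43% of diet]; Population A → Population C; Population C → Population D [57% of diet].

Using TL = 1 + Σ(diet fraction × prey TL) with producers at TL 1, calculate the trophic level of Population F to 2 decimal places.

Population B: 1 + 1 = 2
Population C: 1 + 1 = 2
Population D: 1 + (0.57×2 + 0.43×2) = 3
Population E: 1 + (0.15×2 + 0.85×1) = 2.15
Population F: 1 + (0.52×1 + 0.37×3 + 0.11×2) = 2.85

2.85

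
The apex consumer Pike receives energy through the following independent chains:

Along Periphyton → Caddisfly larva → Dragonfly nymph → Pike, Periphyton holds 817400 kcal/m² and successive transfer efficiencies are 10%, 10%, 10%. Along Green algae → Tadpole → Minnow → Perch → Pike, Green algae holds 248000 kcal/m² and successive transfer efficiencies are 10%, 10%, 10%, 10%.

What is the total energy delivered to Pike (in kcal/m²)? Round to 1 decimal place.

Via Periphyton: 817400 × 0.1 × 0.1 × 0.1 = 817.4 kcal/m²
Via Green algae: 248000 × 0.1 × 0.1 × 0.1 × 0.1 = 24.8 kcal/m²
Total at Pike: 817.4 + 24.8 = 842.2 kcal/m²

842.2 kcal/m²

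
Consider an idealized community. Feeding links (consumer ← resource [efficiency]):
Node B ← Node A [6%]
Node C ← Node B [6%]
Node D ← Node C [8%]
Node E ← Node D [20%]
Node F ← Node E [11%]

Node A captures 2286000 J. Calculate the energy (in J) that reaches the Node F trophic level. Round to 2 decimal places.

14.48 J

Node B: 2286000 × 0.06 = 137160 J
Node C: 137160 × 0.06 = 8229.6 J
Node D: 8229.6 × 0.08 = 658.368 J
Node E: 658.368 × 0.2 = 131.6736 J
Node F: 131.6736 × 0.11 = 14.484096 J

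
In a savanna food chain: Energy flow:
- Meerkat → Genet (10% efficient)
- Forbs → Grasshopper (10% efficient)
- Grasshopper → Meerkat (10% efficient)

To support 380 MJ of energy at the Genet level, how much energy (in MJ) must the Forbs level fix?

380000 MJ

Cumulative transfer efficiency: 0.1 × 0.1 × 0.1 = 0.001
Forbs energy = 380 / 0.001 = 380000 MJ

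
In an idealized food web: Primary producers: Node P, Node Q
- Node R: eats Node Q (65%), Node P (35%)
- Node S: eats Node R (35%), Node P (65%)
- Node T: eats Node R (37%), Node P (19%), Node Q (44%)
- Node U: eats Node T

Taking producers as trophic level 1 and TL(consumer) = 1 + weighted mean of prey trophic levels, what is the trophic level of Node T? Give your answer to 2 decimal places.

Node R: 1 + (0.65×1 + 0.35×1) = 2
Node S: 1 + (0.35×2 + 0.65×1) = 2.35
Node T: 1 + (0.37×2 + 0.19×1 + 0.44×1) = 2.37
Node U: 1 + 2.37 = 3.37

2.37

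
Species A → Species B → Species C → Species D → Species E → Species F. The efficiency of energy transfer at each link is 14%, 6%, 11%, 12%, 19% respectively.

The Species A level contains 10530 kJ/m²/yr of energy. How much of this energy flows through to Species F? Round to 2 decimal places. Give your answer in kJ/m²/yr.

0.22 kJ/m²/yr

Species B: 10530 × 0.14 = 1474.2 kJ/m²/yr
Species C: 1474.2 × 0.06 = 88.452 kJ/m²/yr
Species D: 88.452 × 0.11 = 9.72972 kJ/m²/yr
Species E: 9.72972 × 0.12 = 1.1675664 kJ/m²/yr
Species F: 1.1675664 × 0.19 = 0.221837616 kJ/m²/yr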